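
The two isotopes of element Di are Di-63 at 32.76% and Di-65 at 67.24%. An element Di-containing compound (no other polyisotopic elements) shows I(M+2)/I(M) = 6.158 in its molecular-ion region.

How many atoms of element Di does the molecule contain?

With n Di atoms, P(M+2)/P(M) = C(n,1)·p^(n−1)q / p^n = n·q/p = n · 0.6724/0.3276.
n = 6.158 × 0.3276/0.6724 = 3.00 ≈ 3

3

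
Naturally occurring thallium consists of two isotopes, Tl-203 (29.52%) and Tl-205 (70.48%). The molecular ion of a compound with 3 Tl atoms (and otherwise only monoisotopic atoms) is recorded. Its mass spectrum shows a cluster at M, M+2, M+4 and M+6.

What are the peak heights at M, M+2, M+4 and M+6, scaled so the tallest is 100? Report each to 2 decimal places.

Expanding (0.2952 + 0.7048)^3:
P(M) = 0.2952^3 = 0.025725
P(M+2) = 3 × 0.2952^2 × 0.7048^1 = 0.184255
P(M+4) = 3 × 0.2952^1 × 0.7048^2 = 0.439916
P(M+6) = 0.7048^3 = 0.350104
The M+4 peak is largest (0.439916); scaling to 100 gives 5.85 : 41.88 : 100.00 : 79.58.

5.85 : 41.88 : 100.00 : 79.58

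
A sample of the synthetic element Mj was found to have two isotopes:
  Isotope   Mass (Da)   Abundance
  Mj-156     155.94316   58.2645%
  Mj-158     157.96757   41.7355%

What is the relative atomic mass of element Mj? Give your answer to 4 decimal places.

156.7881 Da

Average mass = Σ (abundance × isotope mass) = 0.582645 × 155.94316 + 0.417355 × 157.96757
= 90.859502 + 65.928555 = 156.788057 Da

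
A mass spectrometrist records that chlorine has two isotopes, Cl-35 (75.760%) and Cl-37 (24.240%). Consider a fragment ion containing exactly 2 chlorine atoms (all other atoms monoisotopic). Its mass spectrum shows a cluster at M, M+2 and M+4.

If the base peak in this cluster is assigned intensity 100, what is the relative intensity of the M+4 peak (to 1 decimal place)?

Binomial terms of (0.75760 + 0.24240)^2: M 0.5740, M+2 0.3673, M+4 0.0588 → M is the base peak.
P(M) = C(2,0) × 0.75760^2 × 0.24240^0 = 1 × 0.57395776 × 1.0000 = 0.573958 (base)
P(M+4) = C(2,2) × 0.75760^0 × 0.24240^2 = 1 × 1.0000 × 0.05875776 = 0.058758
Relative intensity = 0.058758 / 0.573958 × 100 = 10.2

10.2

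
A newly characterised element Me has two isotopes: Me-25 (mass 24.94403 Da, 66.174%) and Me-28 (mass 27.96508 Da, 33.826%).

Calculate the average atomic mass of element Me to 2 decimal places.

25.97 Da

Ar = Σ fᵢ·mᵢ = 0.66174 × 24.94403 + 0.33826 × 27.96508
= 16.506462 + 9.459468 = 25.965930 Da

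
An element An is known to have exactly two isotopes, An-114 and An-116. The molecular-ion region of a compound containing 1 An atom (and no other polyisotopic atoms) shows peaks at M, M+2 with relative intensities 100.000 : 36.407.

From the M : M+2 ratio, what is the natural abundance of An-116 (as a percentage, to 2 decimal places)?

Let p = fractional abundance of An-114. I(M+2)/I(M) = [C(1,1)·p^0·(1−p)] / p^1 = 1·(1−p)/p = 36.407/100.000 = 0.3641
(1−p)/p = 0.3641/1 = 0.3641  ⇒  p = 1/(1 + 0.3641) = 0.7331
An-114: 73.31%, An-116: 26.69%.

26.69%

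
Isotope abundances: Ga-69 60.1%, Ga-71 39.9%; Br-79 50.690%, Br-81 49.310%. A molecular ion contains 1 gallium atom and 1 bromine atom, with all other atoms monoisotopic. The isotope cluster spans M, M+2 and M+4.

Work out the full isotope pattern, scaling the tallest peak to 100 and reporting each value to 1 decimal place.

Gallium pattern (n=1): 0.6010 : 0.3990
Bromine pattern (n=1): 0.5069 : 0.4931
Convolve the two distributions (both contribute in 2-u steps):
  M: 0.6010×0.5069 = 0.304647
  M+2: 0.6010×0.4931 + 0.3990×0.5069 = 0.498606
  M+4: 0.3990×0.4931 = 0.196747
Scale to base peak (0.498606) = 100: 61.1 : 100.0 : 39.5

61.1 : 100.0 : 39.5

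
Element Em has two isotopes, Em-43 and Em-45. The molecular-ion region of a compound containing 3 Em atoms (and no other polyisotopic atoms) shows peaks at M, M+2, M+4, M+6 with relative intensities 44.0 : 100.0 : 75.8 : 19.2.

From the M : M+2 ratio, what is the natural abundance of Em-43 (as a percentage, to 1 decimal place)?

Let p = fractional abundance of Em-43. I(M+2)/I(M) = [C(3,1)·p^2·(1−p)] / p^3 = 3·(1−p)/p = 100.0/44.0 = 2.2727
(1−p)/p = 2.2727/3 = 0.7576  ⇒  p = 1/(1 + 0.7576) = 0.5690
Em-43: 56.9%, Em-45: 43.1%.

56.9%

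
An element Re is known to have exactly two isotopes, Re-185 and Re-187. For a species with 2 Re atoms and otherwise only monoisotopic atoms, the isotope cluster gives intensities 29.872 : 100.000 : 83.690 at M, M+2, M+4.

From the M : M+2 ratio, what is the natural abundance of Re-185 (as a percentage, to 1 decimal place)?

Write p for the Re-185 fraction. I(M+2)/I(M) = [C(2,1)·p^1·(1−p)] / p^2 = 2·(1−p)/p = 100.000/29.872 = 3.3476
(1−p)/p = 3.3476/2 = 1.6738  ⇒  p = 1/(1 + 1.6738) = 0.3740
Re-185: 37.4%, Re-187: 62.6%.

37.4%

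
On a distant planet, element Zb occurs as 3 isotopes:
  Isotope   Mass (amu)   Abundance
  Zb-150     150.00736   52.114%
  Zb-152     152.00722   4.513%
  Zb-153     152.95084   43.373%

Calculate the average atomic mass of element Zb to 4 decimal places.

The abundance-weighted mean is 0.52114 × 150.00736 + 0.04513 × 152.00722 + 0.43373 × 152.95084
= 78.174836 + 6.860086 + 66.339368 = 151.374290 amu

151.3743 amu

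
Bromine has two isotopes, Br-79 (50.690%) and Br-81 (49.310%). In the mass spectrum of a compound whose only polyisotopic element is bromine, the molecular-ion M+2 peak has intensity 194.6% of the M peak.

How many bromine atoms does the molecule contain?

2

The M+2/M ratio from n Br atoms is n · q/p = n · 0.49310/0.50690.
n = 1.946 × 0.50690/0.49310 = 2.00 ≈ 2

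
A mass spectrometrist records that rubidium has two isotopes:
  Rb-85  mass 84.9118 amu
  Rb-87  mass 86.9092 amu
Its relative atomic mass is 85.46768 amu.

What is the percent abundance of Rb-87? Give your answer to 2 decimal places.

Writing the weighted mean with unknown fraction x of Rb-85:
84.9118·x + 86.9092·(1 − x) = 85.46768
(84.9118 − 86.9092)·x = 85.46768 − 86.9092
x = -1.44152 / -1.9974 = 0.72170 → 72.17% Rb-85, 27.83% Rb-87.

27.83%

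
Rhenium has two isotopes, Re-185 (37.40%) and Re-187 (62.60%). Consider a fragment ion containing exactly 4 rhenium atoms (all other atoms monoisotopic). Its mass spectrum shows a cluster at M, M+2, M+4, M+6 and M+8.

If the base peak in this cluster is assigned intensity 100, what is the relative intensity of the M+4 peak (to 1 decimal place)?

Term probabilities: M 0.0196, M+2 0.1310, M+4 0.3289, M+6 0.3670, M+8 0.1536. Base peak = M+6.
P(M+6) = C(4,3) × 0.3740^1 × 0.6260^3 = 4 × 0.3740 × 0.24531438 = 0.366990 (base)
P(M+4) = C(4,2) × 0.3740^2 × 0.6260^2 = 6 × 0.139876 × 0.391876 = 0.328884
Relative intensity = 0.328884 / 0.366990 × 100 = 89.6

89.6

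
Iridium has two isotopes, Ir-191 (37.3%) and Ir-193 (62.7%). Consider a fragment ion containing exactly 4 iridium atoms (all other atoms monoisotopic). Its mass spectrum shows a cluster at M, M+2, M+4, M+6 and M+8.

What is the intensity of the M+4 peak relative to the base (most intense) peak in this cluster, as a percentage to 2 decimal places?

(0.373 + 0.627)^4 gives M 0.0194, M+2 0.1302, M+4 0.3282, M+6 0.3678, M+8 0.1546; the largest is M+6.
P(M+6) = C(4,3) × 0.373^1 × 0.627^3 = 4 × 0.3730 × 0.24649188 = 0.367766 (base)
P(M+4) = C(4,2) × 0.373^2 × 0.627^2 = 6 × 0.139129 × 0.393129 = 0.328174
Relative intensity = 0.328174 / 0.367766 × 100 = 89.23

89.23%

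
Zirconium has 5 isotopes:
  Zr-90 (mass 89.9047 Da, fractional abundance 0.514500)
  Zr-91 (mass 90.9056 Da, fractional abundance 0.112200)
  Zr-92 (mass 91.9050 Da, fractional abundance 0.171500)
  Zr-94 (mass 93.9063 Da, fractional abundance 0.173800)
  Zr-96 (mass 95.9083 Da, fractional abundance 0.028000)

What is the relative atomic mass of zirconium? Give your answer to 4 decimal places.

Weight each isotope mass by its fractional abundance: 0.514500 × 89.9047 + 0.112200 × 90.9056 + 0.171500 × 91.9050 + 0.173800 × 93.9063 + 0.028000 × 95.9083
= 46.25597 + 10.19961 + 15.76171 + 16.32091 + 2.68543 = 91.22363 Da

91.2236 Da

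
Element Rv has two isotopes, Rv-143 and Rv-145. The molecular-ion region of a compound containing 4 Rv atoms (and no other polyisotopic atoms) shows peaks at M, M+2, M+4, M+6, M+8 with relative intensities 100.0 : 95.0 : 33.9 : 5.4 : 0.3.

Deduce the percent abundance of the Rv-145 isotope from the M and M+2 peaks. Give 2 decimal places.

19.19%

Let p = fractional abundance of Rv-143. I(M+2)/I(M) = [C(4,1)·p^3·(1−p)] / p^4 = 4·(1−p)/p = 95.0/100.0 = 0.9500
(1−p)/p = 0.9500/4 = 0.2375  ⇒  p = 1/(1 + 0.2375) = 0.8081
Rv-143: 80.81%, Rv-145: 19.19%.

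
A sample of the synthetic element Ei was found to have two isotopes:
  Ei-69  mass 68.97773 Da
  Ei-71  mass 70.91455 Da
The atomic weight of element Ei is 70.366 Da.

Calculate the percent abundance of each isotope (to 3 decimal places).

Ei-69: 28.322%, Ei-71: 71.678%

With x = fraction of Ei-69 (so Ei-71 is 1 − x):
68.97773·x + 70.91455·(1 − x) = 70.366
(68.97773 − 70.91455)·x = 70.366 − 70.91455
x = -0.54855 / -1.93682 = 0.28322 → 28.322% Ei-69, 71.678% Ei-71.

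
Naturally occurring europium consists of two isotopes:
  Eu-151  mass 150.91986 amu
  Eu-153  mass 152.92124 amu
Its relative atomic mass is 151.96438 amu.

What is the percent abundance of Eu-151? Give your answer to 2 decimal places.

47.81%

Let x be the fractional abundance of Eu-151; then Eu-153 has abundance 1 − x.
150.91986·x + 152.92124·(1 − x) = 151.96438
(150.91986 − 152.92124)·x = 151.96438 − 152.92124
x = -0.95686 / -2.00138 = 0.47810 → 47.81% Eu-151, 52.19% Eu-153.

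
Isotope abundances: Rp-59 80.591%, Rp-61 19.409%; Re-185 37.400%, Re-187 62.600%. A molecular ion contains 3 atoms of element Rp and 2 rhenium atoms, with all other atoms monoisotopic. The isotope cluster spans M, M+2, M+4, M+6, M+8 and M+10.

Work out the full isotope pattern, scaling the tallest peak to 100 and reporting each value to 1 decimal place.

Element Rp pattern (n=3): 0.52343123 : 0.37817908 : 0.09107813 : 0.00731155
Rhenium pattern (n=2): 0.139876 : 0.468248 : 0.391876
Convolve the two distributions (both contribute in 2-u steps):
  M: 0.52343123×0.139876 = 0.073215
  M+2: 0.52343123×0.468248 + 0.37817908×0.139876 = 0.297994
  M+4: 0.52343123×0.391876 + 0.37817908×0.468248 + 0.09107813×0.139876 = 0.394941
  M+6: 0.37817908×0.391876 + 0.09107813×0.468248 + 0.00731155×0.139876 = 0.191869
  M+8: 0.09107813×0.391876 + 0.00731155×0.468248 = 0.039115
  M+10: 0.00731155×0.391876 = 0.002865
Scale to base peak (0.394941) = 100: 18.5 : 75.5 : 100.0 : 48.6 : 9.9 : 0.7

18.5 : 75.5 : 100.0 : 48.6 : 9.9 : 0.7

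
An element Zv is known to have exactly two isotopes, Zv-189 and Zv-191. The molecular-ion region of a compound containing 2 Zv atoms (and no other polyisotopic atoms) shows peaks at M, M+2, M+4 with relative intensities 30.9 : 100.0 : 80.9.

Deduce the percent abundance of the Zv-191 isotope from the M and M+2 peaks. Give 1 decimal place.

Write p for the Zv-189 fraction. I(M+2)/I(M) = [C(2,1)·p^1·(1−p)] / p^2 = 2·(1−p)/p = 100.0/30.9 = 3.2362
(1−p)/p = 3.2362/2 = 1.6181  ⇒  p = 1/(1 + 1.6181) = 0.3820
Zv-189: 38.2%, Zv-191: 61.8%.

61.8%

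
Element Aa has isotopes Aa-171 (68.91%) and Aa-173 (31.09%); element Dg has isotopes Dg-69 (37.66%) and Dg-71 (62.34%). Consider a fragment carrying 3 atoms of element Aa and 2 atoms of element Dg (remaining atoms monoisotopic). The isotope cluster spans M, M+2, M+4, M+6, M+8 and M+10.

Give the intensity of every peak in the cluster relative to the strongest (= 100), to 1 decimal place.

Element Aa pattern (n=3): 0.32722521 : 0.44290081 : 0.19982276 : 0.03005122
Element Dg pattern (n=2): 0.14182756 : 0.46954488 : 0.38862756
Convolve the two distributions (both contribute in 2-u steps):
  M: 0.32722521×0.14182756 = 0.046410
  M+2: 0.32722521×0.46954488 + 0.44290081×0.14182756 = 0.216462
  M+4: 0.32722521×0.38862756 + 0.44290081×0.46954488 + 0.19982276×0.14182756 = 0.363471
  M+6: 0.44290081×0.38862756 + 0.19982276×0.46954488 + 0.03005122×0.14182756 = 0.270211
  M+8: 0.19982276×0.38862756 + 0.03005122×0.46954488 = 0.091767
  M+10: 0.03005122×0.38862756 = 0.011679
Scale to base peak (0.363471) = 100: 12.8 : 59.6 : 100.0 : 74.3 : 25.2 : 3.2

12.8 : 59.6 : 100.0 : 74.3 : 25.2 : 3.2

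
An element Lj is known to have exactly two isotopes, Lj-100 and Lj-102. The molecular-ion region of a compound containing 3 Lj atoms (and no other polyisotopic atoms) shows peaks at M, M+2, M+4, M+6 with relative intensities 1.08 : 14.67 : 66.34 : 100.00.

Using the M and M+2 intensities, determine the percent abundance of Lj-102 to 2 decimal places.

81.91%

If p is the fraction of Lj that is Lj-100, then I(M+2)/I(M) = [C(3,1)·p^2·(1−p)] / p^3 = 3·(1−p)/p = 14.67/1.08 = 13.5833
(1−p)/p = 13.5833/3 = 4.5278  ⇒  p = 1/(1 + 4.5278) = 0.1809
Lj-100: 18.09%, Lj-102: 81.91%.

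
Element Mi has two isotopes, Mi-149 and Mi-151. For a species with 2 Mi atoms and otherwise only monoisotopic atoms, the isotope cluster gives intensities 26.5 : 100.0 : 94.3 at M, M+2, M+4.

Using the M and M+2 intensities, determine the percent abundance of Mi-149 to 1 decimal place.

34.6%

Write p for the Mi-149 fraction. I(M+2)/I(M) = [C(2,1)·p^1·(1−p)] / p^2 = 2·(1−p)/p = 100.0/26.5 = 3.7736
(1−p)/p = 3.7736/2 = 1.8868  ⇒  p = 1/(1 + 1.8868) = 0.3464
Mi-149: 34.6%, Mi-151: 65.4%.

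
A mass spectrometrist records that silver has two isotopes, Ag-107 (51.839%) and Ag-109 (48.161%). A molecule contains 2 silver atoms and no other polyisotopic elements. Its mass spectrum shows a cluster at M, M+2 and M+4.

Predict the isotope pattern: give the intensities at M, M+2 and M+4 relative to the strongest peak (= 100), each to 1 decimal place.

Each Ag atom is independently Ag-107 (p = 0.51839) or Ag-109 (q = 0.48161); the cluster is the binomial expansion (p + q)^2.
P(M) = 0.51839^2 = 0.268728
P(M+2) = 2 × 0.51839^1 × 0.48161^1 = 0.499324
P(M+4) = 0.48161^2 = 0.231948
The M+2 peak is largest (0.499324); scaling to 100 gives 53.8 : 100.0 : 46.5.

53.8 : 100.0 : 46.5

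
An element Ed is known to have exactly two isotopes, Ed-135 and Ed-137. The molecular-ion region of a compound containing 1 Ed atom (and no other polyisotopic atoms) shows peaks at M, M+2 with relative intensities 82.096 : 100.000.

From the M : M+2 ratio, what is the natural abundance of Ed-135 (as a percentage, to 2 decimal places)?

Let p = fractional abundance of Ed-135. I(M+2)/I(M) = [C(1,1)·p^0·(1−p)] / p^1 = 1·(1−p)/p = 100.000/82.096 = 1.2181
(1−p)/p = 1.2181/1 = 1.2181  ⇒  p = 1/(1 + 1.2181) = 0.4508
Ed-135: 45.08%, Ed-137: 54.92%.

45.08%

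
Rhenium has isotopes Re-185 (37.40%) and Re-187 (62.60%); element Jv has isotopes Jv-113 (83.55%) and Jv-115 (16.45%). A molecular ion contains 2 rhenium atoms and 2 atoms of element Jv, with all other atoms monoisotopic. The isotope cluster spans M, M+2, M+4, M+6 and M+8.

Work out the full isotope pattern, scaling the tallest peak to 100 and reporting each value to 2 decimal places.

24.05 : 89.97 : 100.00 : 29.65 : 2.61

Rhenium pattern (n=2): 0.139876 : 0.468248 : 0.391876
Element Jv pattern (n=2): 0.69806025 : 0.2748795 : 0.02706025
Convolve the two distributions (both contribute in 2-u steps):
  M: 0.139876×0.69806025 = 0.097642
  M+2: 0.139876×0.2748795 + 0.468248×0.69806025 = 0.365314
  M+4: 0.139876×0.02706025 + 0.468248×0.2748795 + 0.391876×0.69806025 = 0.406050
  M+6: 0.468248×0.02706025 + 0.391876×0.2748795 = 0.120390
  M+8: 0.391876×0.02706025 = 0.010604
Scale to base peak (0.406050) = 100: 24.05 : 89.97 : 100.00 : 29.65 : 2.61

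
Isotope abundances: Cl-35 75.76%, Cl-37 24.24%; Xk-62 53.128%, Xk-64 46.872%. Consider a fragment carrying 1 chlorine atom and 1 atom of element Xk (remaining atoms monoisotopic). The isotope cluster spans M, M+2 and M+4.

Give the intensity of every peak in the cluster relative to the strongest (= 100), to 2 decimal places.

Chlorine pattern (n=1): 0.7576 : 0.2424
Element Xk pattern (n=1): 0.53128 : 0.46872
Convolve the two distributions (both contribute in 2-u steps):
  M: 0.7576×0.53128 = 0.402498
  M+2: 0.7576×0.46872 + 0.2424×0.53128 = 0.483885
  M+4: 0.2424×0.46872 = 0.113618
Scale to base peak (0.483885) = 100: 83.18 : 100.00 : 23.48

83.18 : 100.00 : 23.48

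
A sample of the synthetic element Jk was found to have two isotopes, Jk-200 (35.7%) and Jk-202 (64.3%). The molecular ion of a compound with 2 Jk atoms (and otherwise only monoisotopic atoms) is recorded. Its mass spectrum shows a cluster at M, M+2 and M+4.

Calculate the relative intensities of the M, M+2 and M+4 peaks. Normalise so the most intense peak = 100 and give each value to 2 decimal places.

27.76 : 100.00 : 90.06

Expanding (0.357 + 0.643)^2:
P(M) = 0.357^2 = 0.127449
P(M+2) = 2 × 0.357^1 × 0.643^1 = 0.459102
P(M+4) = 0.643^2 = 0.413449
The M+2 peak is largest (0.459102); scaling to 100 gives 27.76 : 100.00 : 90.06.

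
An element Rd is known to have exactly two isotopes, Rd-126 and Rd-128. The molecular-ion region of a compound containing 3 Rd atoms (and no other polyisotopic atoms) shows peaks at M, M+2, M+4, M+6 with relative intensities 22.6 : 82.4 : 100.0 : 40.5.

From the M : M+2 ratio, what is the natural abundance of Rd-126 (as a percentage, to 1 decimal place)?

Let p = fractional abundance of Rd-126. I(M+2)/I(M) = [C(3,1)·p^2·(1−p)] / p^3 = 3·(1−p)/p = 82.4/22.6 = 3.6460
(1−p)/p = 3.6460/3 = 1.2153  ⇒  p = 1/(1 + 1.2153) = 0.4514
Rd-126: 45.1%, Rd-128: 54.9%.

45.1%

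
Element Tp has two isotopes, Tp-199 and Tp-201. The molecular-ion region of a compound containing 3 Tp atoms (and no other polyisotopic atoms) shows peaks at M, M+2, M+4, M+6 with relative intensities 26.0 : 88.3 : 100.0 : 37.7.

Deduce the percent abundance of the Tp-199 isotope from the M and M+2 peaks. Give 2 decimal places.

Write p for the Tp-199 fraction. I(M+2)/I(M) = [C(3,1)·p^2·(1−p)] / p^3 = 3·(1−p)/p = 88.3/26.0 = 3.3962
(1−p)/p = 3.3962/3 = 1.1321  ⇒  p = 1/(1 + 1.1321) = 0.4690
Tp-199: 46.90%, Tp-201: 53.10%.

46.90%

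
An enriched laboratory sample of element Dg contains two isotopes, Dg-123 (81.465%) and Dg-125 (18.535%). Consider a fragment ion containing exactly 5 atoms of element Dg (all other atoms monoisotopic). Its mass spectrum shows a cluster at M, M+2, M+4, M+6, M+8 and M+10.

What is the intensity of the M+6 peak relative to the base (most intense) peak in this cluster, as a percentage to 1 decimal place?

10.4%

(0.81465 + 0.18535)^5 gives M 0.3588, M+2 0.4082, M+4 0.1857, M+6 0.0423, M+8 0.0048, M+10 0.0002; the largest is M+2.
P(M+2) = C(5,1) × 0.81465^4 × 0.18535^1 = 5 × 0.44043746 × 0.18535 = 0.408175 (base)
P(M+6) = C(5,3) × 0.81465^2 × 0.18535^3 = 10 × 0.66365462 × 0.00636763 = 0.042259
Relative intensity = 0.042259 / 0.408175 × 100 = 10.4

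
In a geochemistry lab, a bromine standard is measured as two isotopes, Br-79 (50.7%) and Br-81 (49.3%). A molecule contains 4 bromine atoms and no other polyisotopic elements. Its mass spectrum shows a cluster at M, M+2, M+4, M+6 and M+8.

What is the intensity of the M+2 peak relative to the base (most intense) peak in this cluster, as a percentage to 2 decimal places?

68.56%

Term probabilities: M 0.0661, M+2 0.2570, M+4 0.3749, M+6 0.2430, M+8 0.0591. Base peak = M+4.
P(M+4) = C(4,2) × 0.507^2 × 0.493^2 = 6 × 0.257049 × 0.243049 = 0.374853 (base)
P(M+2) = C(4,1) × 0.507^3 × 0.493^1 = 4 × 0.13032384 × 0.4930 = 0.256999
Relative intensity = 0.256999 / 0.374853 × 100 = 68.56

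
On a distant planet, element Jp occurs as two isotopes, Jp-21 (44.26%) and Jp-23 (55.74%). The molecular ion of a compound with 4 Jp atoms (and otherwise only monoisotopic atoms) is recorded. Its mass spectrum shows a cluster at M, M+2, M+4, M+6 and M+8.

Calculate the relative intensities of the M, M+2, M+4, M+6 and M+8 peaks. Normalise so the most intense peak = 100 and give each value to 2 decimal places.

The 4 Jp atoms are independent, so intensities follow the terms of (0.4426 + 0.5574)^4.
P(M) = 0.4426^4 = 0.038375
P(M+2) = 4 × 0.4426^3 × 0.5574^1 = 0.193313
P(M+4) = 6 × 0.4426^2 × 0.5574^2 = 0.365181
P(M+6) = 4 × 0.4426^1 × 0.5574^3 = 0.306600
P(M+8) = 0.5574^4 = 0.096531
The M+4 peak is largest (0.365181); scaling to 100 gives 10.51 : 52.94 : 100.00 : 83.96 : 26.43.

10.51 : 52.94 : 100.00 : 83.96 : 26.43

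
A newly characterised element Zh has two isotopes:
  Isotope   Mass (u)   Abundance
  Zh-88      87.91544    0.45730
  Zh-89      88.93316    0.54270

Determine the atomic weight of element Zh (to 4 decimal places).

88.4678 u

Average mass = Σ (abundance × isotope mass) = 0.45730 × 87.91544 + 0.54270 × 88.93316
= 40.203731 + 48.264026 = 88.467757 u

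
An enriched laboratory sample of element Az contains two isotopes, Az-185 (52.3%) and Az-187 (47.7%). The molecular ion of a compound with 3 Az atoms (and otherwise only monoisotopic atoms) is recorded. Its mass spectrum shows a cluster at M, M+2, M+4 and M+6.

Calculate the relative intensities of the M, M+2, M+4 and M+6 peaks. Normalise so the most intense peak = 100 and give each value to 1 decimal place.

The 3 Az atoms are independent, so intensities follow the terms of (0.523 + 0.477)^3.
P(M) = 0.523^3 = 0.143056
P(M+2) = 3 × 0.523^2 × 0.477^1 = 0.391420
P(M+4) = 3 × 0.523^1 × 0.477^2 = 0.356993
P(M+6) = 0.477^3 = 0.108531
The M+2 peak is largest (0.391420); scaling to 100 gives 36.5 : 100.0 : 91.2 : 27.7.

36.5 : 100.0 : 91.2 : 27.7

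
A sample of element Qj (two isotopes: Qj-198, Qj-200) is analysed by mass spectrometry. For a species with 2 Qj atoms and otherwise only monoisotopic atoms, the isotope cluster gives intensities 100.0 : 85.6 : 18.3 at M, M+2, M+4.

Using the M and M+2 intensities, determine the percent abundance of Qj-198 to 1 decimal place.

70.0%

Write p for the Qj-198 fraction. I(M+2)/I(M) = [C(2,1)·p^1·(1−p)] / p^2 = 2·(1−p)/p = 85.6/100.0 = 0.8560
(1−p)/p = 0.8560/2 = 0.4280  ⇒  p = 1/(1 + 0.4280) = 0.7003
Qj-198: 70.0%, Qj-200: 30.0%.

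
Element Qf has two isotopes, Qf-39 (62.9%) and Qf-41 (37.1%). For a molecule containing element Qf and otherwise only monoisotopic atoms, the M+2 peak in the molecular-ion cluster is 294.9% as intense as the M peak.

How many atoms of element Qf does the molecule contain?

The M+2/M ratio from n Qf atoms is n · q/p = n · 0.371/0.629.
n = 2.949 × 0.629/0.371 = 5.00 ≈ 5

5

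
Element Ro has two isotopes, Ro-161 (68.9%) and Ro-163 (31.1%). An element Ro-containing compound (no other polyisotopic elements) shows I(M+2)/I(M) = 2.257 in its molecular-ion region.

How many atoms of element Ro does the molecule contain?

With n Ro atoms, P(M+2)/P(M) = C(n,1)·p^(n−1)q / p^n = n·q/p = n · 0.311/0.689.
n = 2.257 × 0.689/0.311 = 5.00 ≈ 5

5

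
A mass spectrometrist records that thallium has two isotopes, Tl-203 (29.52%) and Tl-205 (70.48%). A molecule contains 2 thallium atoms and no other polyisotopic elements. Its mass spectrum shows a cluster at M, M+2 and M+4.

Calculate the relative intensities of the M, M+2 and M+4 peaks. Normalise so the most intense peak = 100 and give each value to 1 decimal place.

17.5 : 83.8 : 100.0

The 2 Tl atoms are independent, so intensities follow the terms of (0.2952 + 0.7048)^2.
P(M) = 0.2952^2 = 0.087143
P(M+2) = 2 × 0.2952^1 × 0.7048^1 = 0.416114
P(M+4) = 0.7048^2 = 0.496743
The M+4 peak is largest (0.496743); scaling to 100 gives 17.5 : 83.8 : 100.0.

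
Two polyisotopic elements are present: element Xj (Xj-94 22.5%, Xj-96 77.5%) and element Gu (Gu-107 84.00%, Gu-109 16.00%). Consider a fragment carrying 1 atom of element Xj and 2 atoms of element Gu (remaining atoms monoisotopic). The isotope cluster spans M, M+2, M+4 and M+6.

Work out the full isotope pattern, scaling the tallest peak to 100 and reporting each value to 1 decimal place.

Element Xj pattern (n=1): 0.2250 : 0.7750
Element Gu pattern (n=2): 0.7056 : 0.2688 : 0.0256
Convolve the two distributions (both contribute in 2-u steps):
  M: 0.2250×0.7056 = 0.158760
  M+2: 0.2250×0.2688 + 0.7750×0.7056 = 0.607320
  M+4: 0.2250×0.0256 + 0.7750×0.2688 = 0.214080
  M+6: 0.7750×0.0256 = 0.019840
Scale to base peak (0.607320) = 100: 26.1 : 100.0 : 35.2 : 3.3

26.1 : 100.0 : 35.2 : 3.3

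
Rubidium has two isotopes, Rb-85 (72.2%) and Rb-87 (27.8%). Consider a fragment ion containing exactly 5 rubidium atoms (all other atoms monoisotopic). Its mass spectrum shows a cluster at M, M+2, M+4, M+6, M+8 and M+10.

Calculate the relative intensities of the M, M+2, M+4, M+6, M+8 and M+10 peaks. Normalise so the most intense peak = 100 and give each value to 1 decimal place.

Expanding (0.722 + 0.278)^5:
P(M) = 0.722^5 = 0.196194
P(M+2) = 5 × 0.722^4 × 0.278^1 = 0.377714
P(M+4) = 10 × 0.722^3 × 0.278^2 = 0.290872
P(M+6) = 10 × 0.722^2 × 0.278^3 = 0.111998
P(M+8) = 5 × 0.722^1 × 0.278^4 = 0.021562
P(M+10) = 0.278^5 = 0.001660
The M+2 peak is largest (0.377714); scaling to 100 gives 51.9 : 100.0 : 77.0 : 29.7 : 5.7 : 0.4.

51.9 : 100.0 : 77.0 : 29.7 : 5.7 : 0.4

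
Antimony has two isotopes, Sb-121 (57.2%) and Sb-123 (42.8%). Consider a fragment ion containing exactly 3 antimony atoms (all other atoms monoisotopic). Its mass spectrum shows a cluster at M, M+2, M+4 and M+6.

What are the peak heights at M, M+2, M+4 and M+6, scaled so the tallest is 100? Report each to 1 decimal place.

44.5 : 100.0 : 74.8 : 18.7

Each Sb atom is independently Sb-121 (p = 0.572) or Sb-123 (q = 0.428); the cluster is the binomial expansion (p + q)^3.
P(M) = 0.572^3 = 0.187149
P(M+2) = 3 × 0.572^2 × 0.428^1 = 0.420104
P(M+4) = 3 × 0.572^1 × 0.428^2 = 0.314344
P(M+6) = 0.428^3 = 0.078403
The M+2 peak is largest (0.420104); scaling to 100 gives 44.5 : 100.0 : 74.8 : 18.7.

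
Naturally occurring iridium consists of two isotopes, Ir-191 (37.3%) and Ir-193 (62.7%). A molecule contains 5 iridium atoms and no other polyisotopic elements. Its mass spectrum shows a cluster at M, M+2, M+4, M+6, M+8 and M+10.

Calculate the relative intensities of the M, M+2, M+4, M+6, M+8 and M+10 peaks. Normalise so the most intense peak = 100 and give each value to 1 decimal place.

Expanding (0.373 + 0.627)^5:
P(M) = 0.373^5 = 0.007220
P(M+2) = 5 × 0.373^4 × 0.627^1 = 0.060684
P(M+4) = 10 × 0.373^3 × 0.627^2 = 0.204015
P(M+6) = 10 × 0.373^2 × 0.627^3 = 0.342942
P(M+8) = 5 × 0.373^1 × 0.627^4 = 0.288237
P(M+10) = 0.627^5 = 0.096903
The M+6 peak is largest (0.342942); scaling to 100 gives 2.1 : 17.7 : 59.5 : 100.0 : 84.0 : 28.3.

2.1 : 17.7 : 59.5 : 100.0 : 84.0 : 28.3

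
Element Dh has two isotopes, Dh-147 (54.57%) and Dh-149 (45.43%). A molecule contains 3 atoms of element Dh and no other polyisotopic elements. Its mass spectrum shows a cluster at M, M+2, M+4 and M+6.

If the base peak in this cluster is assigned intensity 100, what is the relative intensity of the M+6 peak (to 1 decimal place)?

23.1

Term probabilities: M 0.1625, M+2 0.4059, M+4 0.3379, M+6 0.0938. Base peak = M+2.
P(M+2) = C(3,1) × 0.5457^2 × 0.4543^1 = 3 × 0.29778849 × 0.4543 = 0.405856 (base)
P(M+6) = C(3,3) × 0.5457^0 × 0.4543^3 = 1 × 1.0000 × 0.09376229 = 0.093762
Relative intensity = 0.093762 / 0.405856 × 100 = 23.1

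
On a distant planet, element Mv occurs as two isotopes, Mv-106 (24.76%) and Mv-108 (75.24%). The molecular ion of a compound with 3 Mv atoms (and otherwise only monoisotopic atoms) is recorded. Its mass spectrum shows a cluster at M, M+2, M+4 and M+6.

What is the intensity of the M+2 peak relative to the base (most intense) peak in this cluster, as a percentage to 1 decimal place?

Term probabilities: M 0.0152, M+2 0.1384, M+4 0.4205, M+6 0.4259. Base peak = M+6.
P(M+6) = C(3,3) × 0.2476^0 × 0.7524^3 = 1 × 1.0000 × 0.42593797 = 0.425938 (base)
P(M+2) = C(3,1) × 0.2476^2 × 0.7524^1 = 3 × 0.06130576 × 0.7524 = 0.138379
Relative intensity = 0.138379 / 0.425938 × 100 = 32.5

32.5%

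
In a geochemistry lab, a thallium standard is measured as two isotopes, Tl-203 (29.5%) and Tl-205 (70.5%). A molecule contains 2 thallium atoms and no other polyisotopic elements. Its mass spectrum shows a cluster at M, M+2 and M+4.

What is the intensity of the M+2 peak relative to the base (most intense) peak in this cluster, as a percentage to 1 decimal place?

Term probabilities: M 0.0870, M+2 0.4160, M+4 0.4970. Base peak = M+4.
P(M+4) = C(2,2) × 0.295^0 × 0.705^2 = 1 × 1.0000 × 0.497025 = 0.497025 (base)
P(M+2) = C(2,1) × 0.295^1 × 0.705^1 = 2 × 0.2950 × 0.7050 = 0.415950
Relative intensity = 0.415950 / 0.497025 × 100 = 83.7

83.7%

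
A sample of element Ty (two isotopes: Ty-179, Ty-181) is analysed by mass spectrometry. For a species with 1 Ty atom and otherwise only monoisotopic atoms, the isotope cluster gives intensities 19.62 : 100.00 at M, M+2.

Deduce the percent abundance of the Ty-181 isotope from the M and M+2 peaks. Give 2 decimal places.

83.60%

Let p = fractional abundance of Ty-179. I(M+2)/I(M) = [C(1,1)·p^0·(1−p)] / p^1 = 1·(1−p)/p = 100.00/19.62 = 5.0968
(1−p)/p = 5.0968/1 = 5.0968  ⇒  p = 1/(1 + 5.0968) = 0.1640
Ty-179: 16.40%, Ty-181: 83.60%.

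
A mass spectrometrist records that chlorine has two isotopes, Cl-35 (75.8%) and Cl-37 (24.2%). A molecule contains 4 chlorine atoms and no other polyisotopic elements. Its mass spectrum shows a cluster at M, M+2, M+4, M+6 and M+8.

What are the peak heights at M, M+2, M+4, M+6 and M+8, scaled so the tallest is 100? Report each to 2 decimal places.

78.31 : 100.00 : 47.89 : 10.19 : 0.81

The 4 Cl atoms are independent, so intensities follow the terms of (0.758 + 0.242)^4.
P(M) = 0.758^4 = 0.330124
P(M+2) = 4 × 0.758^3 × 0.242^1 = 0.421583
P(M+4) = 6 × 0.758^2 × 0.242^2 = 0.201893
P(M+6) = 4 × 0.758^1 × 0.242^3 = 0.042971
P(M+8) = 0.242^4 = 0.003430
The M+2 peak is largest (0.421583); scaling to 100 gives 78.31 : 100.00 : 47.89 : 10.19 : 0.81.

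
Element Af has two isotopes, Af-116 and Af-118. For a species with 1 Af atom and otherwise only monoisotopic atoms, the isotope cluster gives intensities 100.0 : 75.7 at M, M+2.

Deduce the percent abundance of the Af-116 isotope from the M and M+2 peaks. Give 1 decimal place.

If p is the fraction of Af that is Af-116, then I(M+2)/I(M) = [C(1,1)·p^0·(1−p)] / p^1 = 1·(1−p)/p = 75.7/100.0 = 0.7570
(1−p)/p = 0.7570/1 = 0.7570  ⇒  p = 1/(1 + 0.7570) = 0.5692
Af-116: 56.9%, Af-118: 43.1%.

56.9%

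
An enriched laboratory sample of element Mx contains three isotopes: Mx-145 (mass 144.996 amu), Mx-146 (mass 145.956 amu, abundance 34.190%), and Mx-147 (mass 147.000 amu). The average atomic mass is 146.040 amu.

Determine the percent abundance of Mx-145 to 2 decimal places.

30.09%

The remaining 65.810% is split between Mx-145 (fraction x) and Mx-147 (fraction 0.65810 − x).
Substituting: 144.996x + 147.000(0.65810 − x) = 96.1376436
(144.996 − 147.000)x = -0.6030564  ⇒  x = 0.30093, y = 0.35717
Mx-145: 30.09%, Mx-147: 35.72%.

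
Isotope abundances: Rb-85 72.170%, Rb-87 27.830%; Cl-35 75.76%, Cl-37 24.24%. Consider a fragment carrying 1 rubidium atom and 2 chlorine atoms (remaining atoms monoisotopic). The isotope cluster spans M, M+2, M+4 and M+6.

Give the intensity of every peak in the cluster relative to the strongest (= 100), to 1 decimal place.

97.5 : 100.0 : 34.0 : 3.8

Rubidium pattern (n=1): 0.7217 : 0.2783
Chlorine pattern (n=2): 0.57395776 : 0.36728448 : 0.05875776
Convolve the two distributions (both contribute in 2-u steps):
  M: 0.7217×0.57395776 = 0.414225
  M+2: 0.7217×0.36728448 + 0.2783×0.57395776 = 0.424802
  M+4: 0.7217×0.05875776 + 0.2783×0.36728448 = 0.144621
  M+6: 0.2783×0.05875776 = 0.016352
Scale to base peak (0.424802) = 100: 97.5 : 100.0 : 34.0 : 3.8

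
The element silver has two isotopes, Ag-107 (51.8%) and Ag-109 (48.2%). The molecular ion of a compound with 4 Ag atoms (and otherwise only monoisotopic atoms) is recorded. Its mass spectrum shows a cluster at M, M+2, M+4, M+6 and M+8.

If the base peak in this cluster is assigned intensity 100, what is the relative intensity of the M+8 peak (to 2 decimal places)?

14.43

Term probabilities: M 0.0720, M+2 0.2680, M+4 0.3740, M+6 0.2320, M+8 0.0540. Base peak = M+4.
P(M+4) = C(4,2) × 0.518^2 × 0.482^2 = 6 × 0.268324 × 0.232324 = 0.374029 (base)
P(M+8) = C(4,4) × 0.518^0 × 0.482^4 = 1 × 1.0000 × 0.05397444 = 0.053974
Relative intensity = 0.053974 / 0.374029 × 100 = 14.43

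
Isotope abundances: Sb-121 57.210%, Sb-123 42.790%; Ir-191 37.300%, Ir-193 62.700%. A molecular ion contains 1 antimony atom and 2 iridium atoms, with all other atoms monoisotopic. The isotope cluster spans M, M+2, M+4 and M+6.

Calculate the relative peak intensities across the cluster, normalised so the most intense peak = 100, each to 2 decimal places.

Antimony pattern (n=1): 0.5721 : 0.4279
Iridium pattern (n=2): 0.139129 : 0.467742 : 0.393129
Convolve the two distributions (both contribute in 2-u steps):
  M: 0.5721×0.139129 = 0.079596
  M+2: 0.5721×0.467742 + 0.4279×0.139129 = 0.327128
  M+4: 0.5721×0.393129 + 0.4279×0.467742 = 0.425056
  M+6: 0.4279×0.393129 = 0.168220
Scale to base peak (0.425056) = 100: 18.73 : 76.96 : 100.00 : 39.58

18.73 : 76.96 : 100.00 : 39.58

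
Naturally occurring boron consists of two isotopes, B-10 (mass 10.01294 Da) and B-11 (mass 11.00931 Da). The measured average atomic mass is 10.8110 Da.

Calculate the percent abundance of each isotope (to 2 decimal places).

With x = fraction of B-10 (so B-11 is 1 − x):
10.01294·x + 11.00931·(1 − x) = 10.8110
(10.01294 − 11.00931)·x = 10.8110 − 11.00931
x = -0.19831 / -0.99637 = 0.19903 → 19.90% B-10, 80.10% B-11.

B-10: 19.90%, B-11: 80.10%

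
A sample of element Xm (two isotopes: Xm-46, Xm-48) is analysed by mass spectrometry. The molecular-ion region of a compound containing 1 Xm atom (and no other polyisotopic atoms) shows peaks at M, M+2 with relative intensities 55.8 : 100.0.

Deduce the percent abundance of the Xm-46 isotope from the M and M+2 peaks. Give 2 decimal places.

35.82%

Write p for the Xm-46 fraction. I(M+2)/I(M) = [C(1,1)·p^0·(1−p)] / p^1 = 1·(1−p)/p = 100.0/55.8 = 1.7921
(1−p)/p = 1.7921/1 = 1.7921  ⇒  p = 1/(1 + 1.7921) = 0.3582
Xm-46: 35.82%, Xm-48: 64.18%.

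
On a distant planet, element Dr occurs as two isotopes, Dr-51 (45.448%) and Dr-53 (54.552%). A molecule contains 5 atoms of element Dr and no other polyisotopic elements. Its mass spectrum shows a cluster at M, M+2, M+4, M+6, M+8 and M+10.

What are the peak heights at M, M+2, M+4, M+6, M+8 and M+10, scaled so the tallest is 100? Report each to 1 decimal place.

5.8 : 34.7 : 83.3 : 100.0 : 60.0 : 14.4

Each Dr atom is independently Dr-51 (p = 0.45448) or Dr-53 (q = 0.54552); the cluster is the binomial expansion (p + q)^5.
P(M) = 0.45448^5 = 0.019390
P(M+2) = 5 × 0.45448^4 × 0.54552^1 = 0.116370
P(M+4) = 10 × 0.45448^3 × 0.54552^2 = 0.279361
P(M+6) = 10 × 0.45448^2 × 0.54552^3 = 0.335322
P(M+8) = 5 × 0.45448^1 × 0.54552^4 = 0.201246
P(M+10) = 0.54552^5 = 0.048312
The M+6 peak is largest (0.335322); scaling to 100 gives 5.8 : 34.7 : 83.3 : 100.0 : 60.0 : 14.4.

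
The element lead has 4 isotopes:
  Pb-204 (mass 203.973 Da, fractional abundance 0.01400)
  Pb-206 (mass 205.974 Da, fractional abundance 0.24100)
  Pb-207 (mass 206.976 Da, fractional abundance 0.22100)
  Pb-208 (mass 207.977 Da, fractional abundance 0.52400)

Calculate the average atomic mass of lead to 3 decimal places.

207.217 Da

Average mass = Σ (abundance × isotope mass) = 0.01400 × 203.973 + 0.24100 × 205.974 + 0.22100 × 206.976 + 0.52400 × 207.977
= 2.8556 + 49.6397 + 45.7417 + 108.9799 = 207.2169 Da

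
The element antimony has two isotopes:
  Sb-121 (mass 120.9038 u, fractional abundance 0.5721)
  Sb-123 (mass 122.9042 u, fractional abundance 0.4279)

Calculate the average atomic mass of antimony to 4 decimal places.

121.7598 u

Ar = Σ fᵢ·mᵢ = 0.5721 × 120.9038 + 0.4279 × 122.9042
= 69.16906 + 52.59071 = 121.75977 u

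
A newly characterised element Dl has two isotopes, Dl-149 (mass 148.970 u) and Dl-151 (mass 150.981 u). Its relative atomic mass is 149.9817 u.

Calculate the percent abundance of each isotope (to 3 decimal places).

Dl-149: 49.692%, Dl-151: 50.308%

Writing the weighted mean with unknown fraction x of Dl-149:
148.970·x + 150.981·(1 − x) = 149.9817
(148.970 − 150.981)·x = 149.9817 − 150.981
x = -0.9993 / -2.011 = 0.49692 → 49.692% Dl-149, 50.308% Dl-151.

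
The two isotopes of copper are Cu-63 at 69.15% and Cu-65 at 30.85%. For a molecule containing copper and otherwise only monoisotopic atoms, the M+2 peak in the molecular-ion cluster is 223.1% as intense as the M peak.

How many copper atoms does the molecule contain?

5

For n independent Cu atoms, I(M+2)/I(M) = n · (abundance Cu-65) / (abundance Cu-63) = n · 0.3085/0.6915.
n = 2.231 × 0.6915/0.3085 = 5.00 ≈ 5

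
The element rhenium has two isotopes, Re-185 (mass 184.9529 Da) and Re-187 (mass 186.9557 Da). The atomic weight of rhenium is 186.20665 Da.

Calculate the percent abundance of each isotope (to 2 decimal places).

With x = fraction of Re-185 (so Re-187 is 1 − x):
184.9529·x + 186.9557·(1 − x) = 186.20665
(184.9529 − 186.9557)·x = 186.20665 − 186.9557
x = -0.74905 / -2.0028 = 0.37400 → 37.40% Re-185, 62.60% Re-187.

Re-185: 37.40%, Re-187: 62.60%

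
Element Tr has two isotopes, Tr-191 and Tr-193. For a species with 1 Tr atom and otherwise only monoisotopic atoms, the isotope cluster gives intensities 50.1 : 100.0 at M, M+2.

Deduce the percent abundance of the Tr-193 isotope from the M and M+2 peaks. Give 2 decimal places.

Let p = fractional abundance of Tr-191. I(M+2)/I(M) = [C(1,1)·p^0·(1−p)] / p^1 = 1·(1−p)/p = 100.0/50.1 = 1.9960
(1−p)/p = 1.9960/1 = 1.9960  ⇒  p = 1/(1 + 1.9960) = 0.3338
Tr-191: 33.38%, Tr-193: 66.62%.

66.62%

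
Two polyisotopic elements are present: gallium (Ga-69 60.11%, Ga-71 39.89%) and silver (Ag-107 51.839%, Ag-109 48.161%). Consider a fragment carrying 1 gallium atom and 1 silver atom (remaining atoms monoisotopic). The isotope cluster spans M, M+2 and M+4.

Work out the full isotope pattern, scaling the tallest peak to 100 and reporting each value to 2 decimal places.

Gallium pattern (n=1): 0.6011 : 0.3989
Silver pattern (n=1): 0.51839 : 0.48161
Convolve the two distributions (both contribute in 2-u steps):
  M: 0.6011×0.51839 = 0.311604
  M+2: 0.6011×0.48161 + 0.3989×0.51839 = 0.496282
  M+4: 0.3989×0.48161 = 0.192114
Scale to base peak (0.496282) = 100: 62.79 : 100.00 : 38.71

62.79 : 100.00 : 38.71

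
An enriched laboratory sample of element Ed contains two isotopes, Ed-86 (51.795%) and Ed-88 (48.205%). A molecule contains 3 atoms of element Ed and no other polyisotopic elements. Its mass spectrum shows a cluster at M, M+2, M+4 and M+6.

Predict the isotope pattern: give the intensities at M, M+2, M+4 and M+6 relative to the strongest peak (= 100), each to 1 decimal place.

35.8 : 100.0 : 93.1 : 28.9

Each Ed atom is independently Ed-86 (p = 0.51795) or Ed-88 (q = 0.48205); the cluster is the binomial expansion (p + q)^3.
P(M) = 0.51795^3 = 0.138952
P(M+2) = 3 × 0.51795^2 × 0.48205^1 = 0.387962
P(M+4) = 3 × 0.51795^1 × 0.48205^2 = 0.361072
P(M+6) = 0.48205^3 = 0.112015
The M+2 peak is largest (0.387962); scaling to 100 gives 35.8 : 100.0 : 93.1 : 28.9.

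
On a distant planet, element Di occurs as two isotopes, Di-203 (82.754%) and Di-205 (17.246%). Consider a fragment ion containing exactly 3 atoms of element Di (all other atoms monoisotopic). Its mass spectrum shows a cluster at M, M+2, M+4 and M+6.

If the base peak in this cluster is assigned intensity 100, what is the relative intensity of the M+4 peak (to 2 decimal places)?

Binomial terms of (0.82754 + 0.17246)^3: M 0.5667, M+2 0.3543, M+4 0.0738, M+6 0.0051 → M is the base peak.
P(M) = C(3,0) × 0.82754^3 × 0.17246^0 = 1 × 0.56671797 × 1.0000 = 0.566718 (base)
P(M+4) = C(3,2) × 0.82754^1 × 0.17246^2 = 3 × 0.82754 × 0.02974245 = 0.073839
Relative intensity = 0.073839 / 0.566718 × 100 = 13.03

13.03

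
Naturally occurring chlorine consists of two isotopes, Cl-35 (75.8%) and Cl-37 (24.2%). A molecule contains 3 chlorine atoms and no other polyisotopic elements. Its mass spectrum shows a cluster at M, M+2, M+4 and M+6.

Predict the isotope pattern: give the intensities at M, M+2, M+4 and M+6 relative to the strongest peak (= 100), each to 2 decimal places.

100.00 : 95.78 : 30.58 : 3.25

Expanding (0.758 + 0.242)^3:
P(M) = 0.758^3 = 0.435520
P(M+2) = 3 × 0.758^2 × 0.242^1 = 0.417133
P(M+4) = 3 × 0.758^1 × 0.242^2 = 0.133175
P(M+6) = 0.242^3 = 0.014172
The M peak is largest (0.435520); scaling to 100 gives 100.00 : 95.78 : 30.58 : 3.25.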